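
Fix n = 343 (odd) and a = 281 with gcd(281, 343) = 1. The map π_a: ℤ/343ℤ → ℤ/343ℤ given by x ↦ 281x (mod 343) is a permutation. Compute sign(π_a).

Orbit of 162 under x↦281x: [162, 246, 183, 316, 302, 141, 176]… (length divides ord_343(281)).
19 cycles of lengths [49, 49, 49, 49, 49, 49, 7, 7, 7, 7, 7, 7, 1, 1, 1, 1, 1, 1, 1].
With 19 cycles on 343 points, sign = (−1)^{343−19} = +1.
The Jacobi symbol (281|343) = +1 (Zolotarev) agrees.

+1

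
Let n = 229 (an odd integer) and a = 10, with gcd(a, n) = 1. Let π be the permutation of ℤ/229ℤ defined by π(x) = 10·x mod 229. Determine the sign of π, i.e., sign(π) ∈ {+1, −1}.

-1

Orbit of 47 under x↦10x: [47, 12, 120, 55, 92, 4, 40]… (length divides ord_229(10)).
Cycle type of π: 228 + 1; total 2 cycles.
n − c = 229 − 2 = 227; sign = (−1)^227 = -1.
Check: (10/229) = -1 by Zolotarev.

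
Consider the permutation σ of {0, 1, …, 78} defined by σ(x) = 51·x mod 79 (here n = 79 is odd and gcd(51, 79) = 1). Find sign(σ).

Trace 76: π^k(76) = [76, 5, 18, 49, 50, 22, 16] for k=0..6.
π_51 has 3 disjoint cycles with lengths [39, 39, 1] on {0,…,78}.
79 − 3 = 76 transpositions; sign(π) = (−1)^76 = +1.
(51|79)_J = +1 (Zolotarev's lemma cross-check).

+1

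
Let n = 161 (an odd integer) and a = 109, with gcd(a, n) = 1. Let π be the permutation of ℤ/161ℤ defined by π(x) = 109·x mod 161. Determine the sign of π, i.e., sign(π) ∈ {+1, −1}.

Start at x=8: 8 → 67 → 58 → 43 → 18 → 30 → 50 → … (one orbit).
Cycle type of π: 66×2 + 22 + 3×2 + 1; total 6 cycles.
n − c = 161 − 6 = 155; sign = (−1)^155 = -1.
Via Zolotarev, sign(π_{109}) = (109|161) = -1.

-1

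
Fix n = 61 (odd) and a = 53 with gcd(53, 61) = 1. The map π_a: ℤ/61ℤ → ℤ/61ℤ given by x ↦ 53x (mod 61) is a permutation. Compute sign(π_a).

Orbit of 41 under x↦53x: [41, 38, 1, 53, 3, 37, 9]… (length divides ord_61(53)).
Decompose π into cycles: lengths [20, 20, 20, 1] (4 cycles, including the fixed point 0).
61 − 4 = 57 transpositions; sign(π) = (−1)^57 = -1.

-1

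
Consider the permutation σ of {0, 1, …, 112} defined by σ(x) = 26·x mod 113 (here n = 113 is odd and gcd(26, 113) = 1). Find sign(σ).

+1

Trace 57: π^k(57) = [57, 13, 112, 87, 2, 52, 109] for k=0..6.
Cycle lengths of π_26 on ℤ/113ℤ: [56, 56, 1]; 3 cycles in total.
sign(π) = (−1)^{n − #cycles} = (−1)^{113−3} = (−1)^110 = +1.
(26|113)_J = +1 (Zolotarev's lemma cross-check).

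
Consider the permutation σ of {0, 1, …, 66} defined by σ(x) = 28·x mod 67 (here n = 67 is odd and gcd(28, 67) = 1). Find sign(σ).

Orbit of 41 under x↦28x: [41, 9, 51, 21, 52, 49, 32]… (length divides ord_67(28)).
2 cycles of lengths [66, 1].
sign(π) = (−1)^{n − #cycles} = (−1)^{67−2} = (−1)^65 = -1.

-1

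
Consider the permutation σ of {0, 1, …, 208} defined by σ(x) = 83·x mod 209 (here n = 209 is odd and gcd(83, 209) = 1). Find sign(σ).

Start at x=20: 20 → 197 → 49 → 96 → 26 → 68 → 1 → … (one orbit).
Decompose π into cycles: lengths [30, 30, 30, 30, 30, 30, 10, 3, 3, 3, 3, 3, 3, 1] (14 cycles, including the fixed point 0).
n − c = 209 − 14 = 195; sign = (−1)^195 = -1.

-1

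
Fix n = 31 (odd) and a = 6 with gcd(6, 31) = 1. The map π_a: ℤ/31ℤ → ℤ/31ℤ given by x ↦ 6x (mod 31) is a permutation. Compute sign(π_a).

-1

Orbit of 1 under x↦6x: [1, 6, 5, 30, 25, 26]… (length divides ord_31(6)).
π_6 has 6 disjoint cycles with lengths [6, 6, 6, 6, 6, 1] on {0,…,30}.
sign(π) = (−1)^{n − #cycles} = (−1)^{31−6} = (−1)^25 = -1.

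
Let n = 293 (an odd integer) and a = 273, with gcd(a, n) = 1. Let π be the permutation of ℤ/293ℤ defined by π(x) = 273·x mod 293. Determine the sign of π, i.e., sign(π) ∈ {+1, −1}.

Orbit of 26 under x↦273x: [26, 66, 145, 30, 279, 280, 260]… (length divides ord_293(273)).
2 cycles of lengths [292, 1].
293 − 2 = 291 transpositions; sign(π) = (−1)^291 = -1.

-1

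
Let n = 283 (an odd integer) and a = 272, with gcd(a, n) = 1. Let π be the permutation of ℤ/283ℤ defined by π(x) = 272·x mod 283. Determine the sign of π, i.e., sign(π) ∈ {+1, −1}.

-1

Start at x=109: 109 → 216 → 171 → 100 → 32 → 214 → 193 → … (one orbit).
The orbit structure of x ↦ 272x mod 283: 2 orbits of sizes [282, 1].
2 cycles on 283: each ℓ→(−1)^(ℓ−1), product (−1)^281 = -1.
(272|283)_J = -1 (Zolotarev's lemma cross-check).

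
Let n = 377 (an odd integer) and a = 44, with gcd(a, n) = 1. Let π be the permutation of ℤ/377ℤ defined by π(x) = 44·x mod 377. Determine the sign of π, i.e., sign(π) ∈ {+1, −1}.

Orbit of 317 under x↦44x: [317, 376, 333, 326, 18, 38, 164]… (length divides ord_377(44)).
17 cycles of lengths [28, 28, 28, 28, 28, 28, 28, 28, 28, 28, 28, 28, 28, 4, 4, 4, 1].
n − c = 377 − 17 = 360; sign = (−1)^360 = +1.
Zolotarev: (44|377) = +1, matching the cycle-count sign.

+1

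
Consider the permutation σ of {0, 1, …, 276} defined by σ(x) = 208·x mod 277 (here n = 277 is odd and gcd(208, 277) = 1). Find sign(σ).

Orbit of 256 under x↦208x: [256, 64, 16, 4, 1, 208, 52]… (length divides ord_277(208)).
Decompose π into cycles: lengths [46, 46, 46, 46, 46, 46, 1] (7 cycles, including the fixed point 0).
277 − 7 = 270 transpositions; sign(π) = (−1)^270 = +1.
The Jacobi symbol (208|277) = +1 (Zolotarev) agrees.

+1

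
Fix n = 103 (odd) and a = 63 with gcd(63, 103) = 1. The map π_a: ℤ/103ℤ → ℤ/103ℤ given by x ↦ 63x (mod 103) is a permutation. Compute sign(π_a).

Start at x=76: 76 → 50 → 60 → 72 → 4 → 46 → 14 → … (one orbit).
3 cycles of lengths [51, 51, 1].
With 3 cycles on 103 points, sign = (−1)^{103−3} = +1.
Zolotarev: (63|103) = +1, matching the cycle-count sign.

+1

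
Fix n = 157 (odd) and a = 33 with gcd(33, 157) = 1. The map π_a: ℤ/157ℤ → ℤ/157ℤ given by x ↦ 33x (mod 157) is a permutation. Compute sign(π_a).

+1

Trace 146: π^k(146) = [146, 108, 110, 19, 156, 124, 10] for k=0..6.
π_33 has 3 disjoint cycles with lengths [78, 78, 1] on {0,…,156}.
sign(π) = (−1)^{n − #cycles} = (−1)^{157−3} = (−1)^154 = +1.
The Jacobi symbol (33|157) = +1 (Zolotarev) agrees.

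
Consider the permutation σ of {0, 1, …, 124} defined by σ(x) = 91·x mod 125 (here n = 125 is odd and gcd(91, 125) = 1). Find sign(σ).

Start at x=86: 86 → 76 → 41 → 106 → 21 → 36 → 26 → … (one orbit).
Decompose π into cycles: lengths [25, 25, 25, 25, 5, 5, 5, 5, 1, 1, 1, 1, 1] (13 cycles, including the fixed point 0).
With 13 cycles on 125 points, sign = (−1)^{125−13} = +1.
The Jacobi symbol (91|125) = +1 (Zolotarev) agrees.

+1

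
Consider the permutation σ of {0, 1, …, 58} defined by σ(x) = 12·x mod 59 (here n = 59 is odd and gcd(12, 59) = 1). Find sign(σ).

+1

Orbit of 46 under x↦12x: [46, 21, 16, 15, 3, 36, 19]… (length divides ord_59(12)).
3 cycles of lengths [29, 29, 1].
With 3 cycles on 59 points, sign = (−1)^{59−3} = +1.
Zolotarev: (12|59) = +1, matching the cycle-count sign.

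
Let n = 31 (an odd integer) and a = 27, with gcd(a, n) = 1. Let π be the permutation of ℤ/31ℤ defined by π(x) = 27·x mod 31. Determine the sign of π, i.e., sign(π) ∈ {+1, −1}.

-1

Trace 1: π^k(1) = [1, 27, 16, 29, 8, 30, 4] for k=0..6.
π_27 has 4 disjoint cycles with lengths [10, 10, 10, 1] on {0,…,30}.
4 cycles on 31: each ℓ→(−1)^(ℓ−1), product (−1)^27 = -1.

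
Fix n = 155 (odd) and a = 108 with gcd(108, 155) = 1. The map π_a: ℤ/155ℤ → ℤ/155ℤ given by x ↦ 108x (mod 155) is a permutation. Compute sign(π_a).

Trace 147: π^k(147) = [147, 66, 153, 94, 77, 101, 58] for k=0..6.
The orbit structure of x ↦ 108x mod 155: 11 orbits of sizes [20, 20, 20, 20, 20, 20, 10, 10, 10, 4, 1].
sign(π) = (−1)^{n − #cycles} = (−1)^{155−11} = (−1)^144 = +1.

+1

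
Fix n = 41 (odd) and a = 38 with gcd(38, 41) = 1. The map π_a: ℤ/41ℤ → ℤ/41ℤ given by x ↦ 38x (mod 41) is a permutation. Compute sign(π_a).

Start at x=3: 3 → 32 → 27 → 1 → 38 → 9 → 14 → … (one orbit).
The orbit structure of x ↦ 38x mod 41: 6 orbits of sizes [8, 8, 8, 8, 8, 1].
Σ(ℓ_i−1) = 41−6 = 35; sign = (−1)^35 = -1.

-1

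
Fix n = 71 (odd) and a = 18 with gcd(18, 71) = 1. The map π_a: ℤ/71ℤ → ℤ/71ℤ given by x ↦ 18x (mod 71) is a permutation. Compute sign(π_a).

+1

Orbit of 43 under x↦18x: [43, 64, 16, 4, 1, 18, 40]… (length divides ord_71(18)).
Decompose π into cycles: lengths [35, 35, 1] (3 cycles, including the fixed point 0).
71 − 3 = 68 transpositions; sign(π) = (−1)^68 = +1.
(18|71)_J = +1 (Zolotarev's lemma cross-check).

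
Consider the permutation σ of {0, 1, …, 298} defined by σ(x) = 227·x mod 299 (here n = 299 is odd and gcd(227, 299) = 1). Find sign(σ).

+1

Trace 111: π^k(111) = [111, 81, 148, 108, 297, 144, 97] for k=0..6.
5 cycles of lengths [132, 132, 22, 12, 1].
299 − 5 = 294 transpositions; sign(π) = (−1)^294 = +1.
The Jacobi symbol (227|299) = +1 (Zolotarev) agrees.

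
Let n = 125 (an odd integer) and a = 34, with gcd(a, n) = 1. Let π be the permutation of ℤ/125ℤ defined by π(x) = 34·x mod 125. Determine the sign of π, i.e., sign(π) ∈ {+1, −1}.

Start at x=94: 94 → 71 → 39 → 76 → 84 → 106 → 104 → … (one orbit).
Cycle type of π: 50×2 + 10×2 + 2×2 + 1; total 7 cycles.
125 − 7 = 118 transpositions; sign(π) = (−1)^118 = +1.
The Jacobi symbol (34|125) = +1 (Zolotarev) agrees.

+1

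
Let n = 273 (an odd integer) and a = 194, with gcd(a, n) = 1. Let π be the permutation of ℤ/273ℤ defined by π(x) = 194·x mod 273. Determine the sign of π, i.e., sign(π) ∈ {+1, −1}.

+1

Start at x=194: 194 → 235 → 272 → 79 → 38 → 1 → 194 (one orbit).
Decompose π into cycles: lengths [6, 6, 6, 6, 6, 6, 6, 6, 6, 6, 6, 6, 6, 6, 6, 6, 6, 6, 6, 6, 6, 6, 6, 6, 6, 6, 6, 6, 6, 6, 6, 6, 6, 6, 6, 6, 6, 6, 6, 2, 2, 2, 2, 2, 2, 2, 2, 2, 2, 2, 2, 2, 2, 2, 2, 2, 2, 2, 1] (59 cycles, including the fixed point 0).
sign(π) = (−1)^{n − #cycles} = (−1)^{273−59} = (−1)^214 = +1.
The Jacobi symbol (194|273) = +1 (Zolotarev) agrees.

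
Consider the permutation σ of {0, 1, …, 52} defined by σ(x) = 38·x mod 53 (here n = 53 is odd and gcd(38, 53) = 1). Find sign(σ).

Start at x=6: 6 → 16 → 25 → 49 → 7 → 1 → 38 → … (one orbit).
Cycle lengths of π_38 on ℤ/53ℤ: [26, 26, 1]; 3 cycles in total.
3 cycles on 53: each ℓ→(−1)^(ℓ−1), product (−1)^50 = +1.
Via Zolotarev, sign(π_{38}) = (38|53) = +1.

+1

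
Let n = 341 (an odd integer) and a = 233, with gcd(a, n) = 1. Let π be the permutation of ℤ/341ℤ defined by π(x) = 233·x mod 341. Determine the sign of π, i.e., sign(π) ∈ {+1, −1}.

Trace 283: π^k(283) = [283, 126, 32, 295, 194, 190, 281] for k=0..6.
Decompose π into cycles: lengths [10, 10, 10, 10, 10, 10, 10, 10, 10, 10, 10, 10, 10, 10, 10, 10, 10, 10, 10, 10, 10, 10, 10, 10, 10, 10, 10, 10, 10, 10, 10, 5, 5, 5, 5, 5, 5, 1] (38 cycles, including the fixed point 0).
With 38 cycles on 341 points, sign = (−1)^{341−38} = -1.
(233|341)_J = -1 (Zolotarev's lemma cross-check).

-1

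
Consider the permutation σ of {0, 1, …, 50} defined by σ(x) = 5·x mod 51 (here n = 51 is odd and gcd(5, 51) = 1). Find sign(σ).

+1

Orbit of 5 under x↦5x: [5, 25, 23, 13, 14, 19, 44]… (length divides ord_51(5)).
Decompose π into cycles: lengths [16, 16, 16, 2, 1] (5 cycles, including the fixed point 0).
51 − 5 = 46 transpositions; sign(π) = (−1)^46 = +1.
The Jacobi symbol (5|51) = +1 (Zolotarev) agrees.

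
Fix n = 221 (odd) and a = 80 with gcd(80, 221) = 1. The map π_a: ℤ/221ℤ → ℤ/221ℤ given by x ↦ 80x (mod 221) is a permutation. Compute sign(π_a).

+1

Orbit of 158 under x↦80x: [158, 43, 125, 55, 201, 168, 180]… (length divides ord_221(80)).
Cycle lengths of π_80 on ℤ/221ℤ: [48, 48, 48, 48, 16, 12, 1]; 7 cycles in total.
With 7 cycles on 221 points, sign = (−1)^{221−7} = +1.
(80|221)_J = +1 (Zolotarev's lemma cross-check).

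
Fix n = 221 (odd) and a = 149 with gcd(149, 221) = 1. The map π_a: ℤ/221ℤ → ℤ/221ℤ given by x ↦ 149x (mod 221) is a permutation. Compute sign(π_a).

-1

Start at x=35: 35 → 132 → 220 → 72 → 120 → 200 → 186 → … (one orbit).
Decompose π into cycles: lengths [12, 12, 12, 12, 12, 12, 12, 12, 12, 12, 12, 12, 12, 12, 12, 12, 12, 4, 4, 4, 4, 1] (22 cycles, including the fixed point 0).
sign(π) = (−1)^{n − #cycles} = (−1)^{221−22} = (−1)^199 = -1.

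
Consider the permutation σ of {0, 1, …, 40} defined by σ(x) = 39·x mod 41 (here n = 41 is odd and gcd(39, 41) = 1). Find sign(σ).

Trace 1: π^k(1) = [1, 39, 4, 33, 16, 9, 23] for k=0..6.
Cycle type of π: 20×2 + 1; total 3 cycles.
Σ(ℓ_i−1) = 41−3 = 38; sign = (−1)^38 = +1.
Zolotarev: (39|41) = +1, matching the cycle-count sign.

+1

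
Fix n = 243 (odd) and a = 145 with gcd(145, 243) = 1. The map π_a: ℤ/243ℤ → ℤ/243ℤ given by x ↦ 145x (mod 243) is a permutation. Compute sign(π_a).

+1

Start at x=1: 1 → 145 → 127 → 190 → 91 → 73 → 136 → … (one orbit).
The orbit structure of x ↦ 145x mod 243: 27 orbits of sizes [27, 27, 27, 27, 27, 27, 9, 9, 9, 9, 9, 9, 3, 3, 3, 3, 3, 3, 1, 1, 1, 1, 1, 1, 1, 1, 1].
With 27 cycles on 243 points, sign = (−1)^{243−27} = +1.
The Jacobi symbol (145|243) = +1 (Zolotarev) agrees.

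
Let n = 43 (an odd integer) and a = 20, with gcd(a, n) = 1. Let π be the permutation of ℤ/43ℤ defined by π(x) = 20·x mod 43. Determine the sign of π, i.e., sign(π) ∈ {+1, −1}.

Orbit of 37 under x↦20x: [37, 9, 8, 31, 18, 16, 19]… (length divides ord_43(20)).
Cycle lengths of π_20 on ℤ/43ℤ: [42, 1]; 2 cycles in total.
Σ(ℓ_i−1) = 43−2 = 41; sign = (−1)^41 = -1.
(20|43)_J = -1 (Zolotarev's lemma cross-check).

-1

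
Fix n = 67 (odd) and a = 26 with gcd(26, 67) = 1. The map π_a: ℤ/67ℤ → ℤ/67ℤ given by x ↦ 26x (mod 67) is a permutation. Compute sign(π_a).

+1

Trace 36: π^k(36) = [36, 65, 15, 55, 23, 62, 4] for k=0..6.
The orbit structure of x ↦ 26x mod 67: 3 orbits of sizes [33, 33, 1].
With 3 cycles on 67 points, sign = (−1)^{67−3} = +1.
The Jacobi symbol (26|67) = +1 (Zolotarev) agrees.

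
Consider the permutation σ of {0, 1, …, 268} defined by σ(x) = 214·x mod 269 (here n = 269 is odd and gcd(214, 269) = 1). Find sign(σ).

+1

Start at x=226: 226 → 213 → 121 → 70 → 185 → 47 → 105 → … (one orbit).
Cycle lengths of π_214 on ℤ/269ℤ: [67, 67, 67, 67, 1]; 5 cycles in total.
n − c = 269 − 5 = 264; sign = (−1)^264 = +1.
Zolotarev: (214|269) = +1, matching the cycle-count sign.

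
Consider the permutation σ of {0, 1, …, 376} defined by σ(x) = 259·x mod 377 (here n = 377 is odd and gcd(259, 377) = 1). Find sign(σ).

-1

Orbit of 339 under x↦259x: [339, 337, 196, 246, 1, 259, 352]… (length divides ord_377(259)).
Cycle type of π: 28×13 + 2×6 + 1; total 20 cycles.
n − c = 377 − 20 = 357; sign = (−1)^357 = -1.
The Jacobi symbol (259|377) = -1 (Zolotarev) agrees.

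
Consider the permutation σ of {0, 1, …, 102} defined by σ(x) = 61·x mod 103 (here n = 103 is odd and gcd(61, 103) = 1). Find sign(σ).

+1

Orbit of 9 under x↦61x: [9, 34, 14, 30, 79, 81, 100]… (length divides ord_103(61)).
7 cycles of lengths [17, 17, 17, 17, 17, 17, 1].
With 7 cycles on 103 points, sign = (−1)^{103−7} = +1.
Zolotarev: (61|103) = +1, matching the cycle-count sign.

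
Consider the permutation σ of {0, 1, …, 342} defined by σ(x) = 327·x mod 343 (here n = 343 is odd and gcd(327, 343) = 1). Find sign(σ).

Trace 207: π^k(207) = [207, 118, 170, 24, 302, 313, 137] for k=0..6.
Cycle lengths of π_327 on ℤ/343ℤ: [294, 42, 6, 1]; 4 cycles in total.
4 cycles on 343: each ℓ→(−1)^(ℓ−1), product (−1)^339 = -1.
The Jacobi symbol (327|343) = -1 (Zolotarev) agrees.

-1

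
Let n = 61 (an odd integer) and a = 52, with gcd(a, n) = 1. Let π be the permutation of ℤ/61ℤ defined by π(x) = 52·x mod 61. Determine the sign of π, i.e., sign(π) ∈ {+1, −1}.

Trace 52: π^k(52) = [52, 20, 3, 34, 60, 9, 41] for k=0..6.
Cycle type of π: 10×6 + 1; total 7 cycles.
n − c = 61 − 7 = 54; sign = (−1)^54 = +1.
Check: (52/61) = +1 by Zolotarev.

+1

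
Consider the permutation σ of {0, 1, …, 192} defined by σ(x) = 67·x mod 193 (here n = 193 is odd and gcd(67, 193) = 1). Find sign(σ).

+1

Trace 190: π^k(190) = [190, 185, 43, 179, 27, 72, 192] for k=0..6.
Cycle lengths of π_67 on ℤ/193ℤ: [32, 32, 32, 32, 32, 32, 1]; 7 cycles in total.
193 − 7 = 186 transpositions; sign(π) = (−1)^186 = +1.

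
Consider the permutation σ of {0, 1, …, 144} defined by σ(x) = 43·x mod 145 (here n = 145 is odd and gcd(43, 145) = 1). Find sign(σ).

+1

Start at x=37: 37 → 141 → 118 → 144 → 102 → 36 → 98 → … (one orbit).
Decompose π into cycles: lengths [28, 28, 28, 28, 28, 4, 1] (7 cycles, including the fixed point 0).
With 7 cycles on 145 points, sign = (−1)^{145−7} = +1.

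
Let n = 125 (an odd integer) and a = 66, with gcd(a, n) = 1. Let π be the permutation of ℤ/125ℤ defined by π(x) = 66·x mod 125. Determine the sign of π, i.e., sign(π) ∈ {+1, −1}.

+1

Orbit of 81 under x↦66x: [81, 96, 86, 51, 116, 31, 46]… (length divides ord_125(66)).
π_66 has 13 disjoint cycles with lengths [25, 25, 25, 25, 5, 5, 5, 5, 1, 1, 1, 1, 1] on {0,…,124}.
13 cycles on 125: each ℓ→(−1)^(ℓ−1), product (−1)^112 = +1.
Via Zolotarev, sign(π_{66}) = (66|125) = +1.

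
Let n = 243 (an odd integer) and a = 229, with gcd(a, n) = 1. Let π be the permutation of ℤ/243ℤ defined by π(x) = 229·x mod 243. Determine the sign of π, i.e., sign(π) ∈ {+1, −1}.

Start at x=31: 31 → 52 → 1 → 229 → 196 → 172 → 22 → … (one orbit).
π_229 has 11 disjoint cycles with lengths [81, 81, 27, 27, 9, 9, 3, 3, 1, 1, 1] on {0,…,242}.
sign(π) = (−1)^{n − #cycles} = (−1)^{243−11} = (−1)^232 = +1.
Check: (229/243) = +1 by Zolotarev.

+1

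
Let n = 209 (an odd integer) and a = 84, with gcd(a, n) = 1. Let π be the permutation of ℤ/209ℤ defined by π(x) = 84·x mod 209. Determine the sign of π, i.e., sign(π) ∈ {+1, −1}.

Trace 159: π^k(159) = [159, 189, 201, 164, 191, 160, 64] for k=0..6.
Decompose π into cycles: lengths [30, 30, 30, 30, 30, 30, 10, 6, 6, 6, 1] (11 cycles, including the fixed point 0).
Σ(ℓ_i−1) = 209−11 = 198; sign = (−1)^198 = +1.
Zolotarev: (84|209) = +1, matching the cycle-count sign.

+1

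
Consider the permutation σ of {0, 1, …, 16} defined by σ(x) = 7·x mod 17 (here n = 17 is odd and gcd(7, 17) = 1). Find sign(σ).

Trace 1: π^k(1) = [1, 7, 15, 3, 4, 11, 9] for k=0..6.
2 cycles of lengths [16, 1].
n − c = 17 − 2 = 15; sign = (−1)^15 = -1.

-1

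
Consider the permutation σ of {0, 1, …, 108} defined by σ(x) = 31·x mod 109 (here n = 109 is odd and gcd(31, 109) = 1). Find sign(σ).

+1

Orbit of 75 under x↦31x: [75, 36, 26, 43, 25, 12, 45]… (length divides ord_109(31)).
Decompose π into cycles: lengths [54, 54, 1] (3 cycles, including the fixed point 0).
sign(π) = (−1)^{n − #cycles} = (−1)^{109−3} = (−1)^106 = +1.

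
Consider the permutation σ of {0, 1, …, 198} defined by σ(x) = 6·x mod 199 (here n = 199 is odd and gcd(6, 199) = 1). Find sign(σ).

-1

Start at x=53: 53 → 119 → 117 → 105 → 33 → 198 → 193 → … (one orbit).
Cycle type of π: 198 + 1; total 2 cycles.
With 2 cycles on 199 points, sign = (−1)^{199−2} = -1.
Zolotarev: (6|199) = -1, matching the cycle-count sign.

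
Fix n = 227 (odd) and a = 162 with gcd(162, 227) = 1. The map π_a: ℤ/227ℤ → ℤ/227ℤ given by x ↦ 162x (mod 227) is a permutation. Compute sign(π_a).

Trace 197: π^k(197) = [197, 134, 143, 12, 128, 79, 86] for k=0..6.
2 cycles of lengths [226, 1].
227 − 2 = 225 transpositions; sign(π) = (−1)^225 = -1.

-1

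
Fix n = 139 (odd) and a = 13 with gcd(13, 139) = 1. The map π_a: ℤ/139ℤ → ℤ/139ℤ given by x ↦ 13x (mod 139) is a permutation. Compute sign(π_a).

Start at x=29: 29 → 99 → 36 → 51 → 107 → 1 → 13 → … (one orbit).
Decompose π into cycles: lengths [69, 69, 1] (3 cycles, including the fixed point 0).
n − c = 139 − 3 = 136; sign = (−1)^136 = +1.
(13|139)_J = +1 (Zolotarev's lemma cross-check).

+1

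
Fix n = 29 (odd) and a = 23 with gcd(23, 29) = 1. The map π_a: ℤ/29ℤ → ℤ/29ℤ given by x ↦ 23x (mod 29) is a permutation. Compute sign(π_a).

Start at x=25: 25 → 24 → 1 → 23 → 7 → 16 → 20 → 25 (one orbit).
π_23 has 5 disjoint cycles with lengths [7, 7, 7, 7, 1] on {0,…,28}.
With 5 cycles on 29 points, sign = (−1)^{29−5} = +1.
Via Zolotarev, sign(π_{23}) = (23|29) = +1.

+1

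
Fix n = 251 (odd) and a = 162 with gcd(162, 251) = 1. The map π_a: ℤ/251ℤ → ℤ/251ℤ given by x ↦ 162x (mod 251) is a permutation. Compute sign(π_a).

-1

Trace 204: π^k(204) = [204, 167, 197, 37, 221, 160, 67] for k=0..6.
Cycle type of π: 250 + 1; total 2 cycles.
Σ(ℓ_i−1) = 251−2 = 249; sign = (−1)^249 = -1.
Check: (162/251) = -1 by Zolotarev.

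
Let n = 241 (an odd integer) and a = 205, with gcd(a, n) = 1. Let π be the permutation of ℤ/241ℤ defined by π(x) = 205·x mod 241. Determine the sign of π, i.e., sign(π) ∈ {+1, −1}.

+1

Start at x=87: 87 → 1 → 205 → 91 → 98 → 87 (one orbit).
Cycle type of π: 5×48 + 1; total 49 cycles.
49 cycles on 241: each ℓ→(−1)^(ℓ−1), product (−1)^192 = +1.
Zolotarev: (205|241) = +1, matching the cycle-count sign.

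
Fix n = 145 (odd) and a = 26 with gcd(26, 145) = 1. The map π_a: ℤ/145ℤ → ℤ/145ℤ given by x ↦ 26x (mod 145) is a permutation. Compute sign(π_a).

Start at x=51: 51 → 21 → 111 → 131 → 71 → 106 → 1 → … (one orbit).
Decompose π into cycles: lengths [28, 28, 28, 28, 28, 1, 1, 1, 1, 1] (10 cycles, including the fixed point 0).
10 cycles on 145: each ℓ→(−1)^(ℓ−1), product (−1)^135 = -1.
Via Zolotarev, sign(π_{26}) = (26|145) = -1.

-1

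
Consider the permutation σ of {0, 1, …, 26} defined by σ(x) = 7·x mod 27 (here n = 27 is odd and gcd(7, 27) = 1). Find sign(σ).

Trace 22: π^k(22) = [22, 19, 25, 13, 10, 16, 4] for k=0..6.
Decompose π into cycles: lengths [9, 9, 3, 3, 1, 1, 1] (7 cycles, including the fixed point 0).
27 − 7 = 20 transpositions; sign(π) = (−1)^20 = +1.

+1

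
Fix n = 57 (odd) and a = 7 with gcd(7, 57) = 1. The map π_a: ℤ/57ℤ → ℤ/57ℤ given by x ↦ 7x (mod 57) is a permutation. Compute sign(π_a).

Trace 1: π^k(1) = [1, 7, 49] for k=0..2.
π_7 has 21 disjoint cycles with lengths [3, 3, 3, 3, 3, 3, 3, 3, 3, 3, 3, 3, 3, 3, 3, 3, 3, 3, 1, 1, 1] on {0,…,56}.
n − c = 57 − 21 = 36; sign = (−1)^36 = +1.
Zolotarev: (7|57) = +1, matching the cycle-count sign.

+1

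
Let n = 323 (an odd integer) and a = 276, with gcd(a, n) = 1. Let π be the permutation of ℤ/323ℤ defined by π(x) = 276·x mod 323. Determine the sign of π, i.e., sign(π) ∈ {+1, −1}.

-1

Start at x=188: 188 → 208 → 237 → 166 → 273 → 89 → 16 → … (one orbit).
Cycle type of π: 36×8 + 18 + 4×4 + 1; total 14 cycles.
14 cycles on 323: each ℓ→(−1)^(ℓ−1), product (−1)^309 = -1.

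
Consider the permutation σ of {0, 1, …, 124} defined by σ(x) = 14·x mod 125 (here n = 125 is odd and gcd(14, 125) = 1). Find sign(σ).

Orbit of 46 under x↦14x: [46, 19, 16, 99, 11, 29, 31]… (length divides ord_125(14)).
Cycle type of π: 50×2 + 10×2 + 2×2 + 1; total 7 cycles.
sign(π) = (−1)^{n − #cycles} = (−1)^{125−7} = (−1)^118 = +1.

+1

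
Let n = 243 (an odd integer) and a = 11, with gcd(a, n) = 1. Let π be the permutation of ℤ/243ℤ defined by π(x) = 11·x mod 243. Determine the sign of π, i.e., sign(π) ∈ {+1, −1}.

-1

Start at x=122: 122 → 127 → 182 → 58 → 152 → 214 → 167 → … (one orbit).
π_11 has 6 disjoint cycles with lengths [162, 54, 18, 6, 2, 1] on {0,…,242}.
sign(π) = (−1)^{n − #cycles} = (−1)^{243−6} = (−1)^237 = -1.
Check: (11/243) = -1 by Zolotarev.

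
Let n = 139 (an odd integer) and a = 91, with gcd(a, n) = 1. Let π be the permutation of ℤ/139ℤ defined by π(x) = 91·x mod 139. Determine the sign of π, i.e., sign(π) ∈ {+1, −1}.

Orbit of 44 under x↦91x: [44, 112, 45, 64, 125, 116, 131]… (length divides ord_139(91)).
The orbit structure of x ↦ 91x mod 139: 7 orbits of sizes [23, 23, 23, 23, 23, 23, 1].
With 7 cycles on 139 points, sign = (−1)^{139−7} = +1.

+1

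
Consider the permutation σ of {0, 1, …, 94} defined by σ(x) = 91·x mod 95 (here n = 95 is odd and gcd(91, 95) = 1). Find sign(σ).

Trace 1: π^k(1) = [1, 91, 16, 31, 66, 21, 11] for k=0..6.
Cycle lengths of π_91 on ℤ/95ℤ: [18, 18, 18, 18, 18, 1, 1, 1, 1, 1]; 10 cycles in total.
95 − 10 = 85 transpositions; sign(π) = (−1)^85 = -1.
Check: (91/95) = -1 by Zolotarev.

-1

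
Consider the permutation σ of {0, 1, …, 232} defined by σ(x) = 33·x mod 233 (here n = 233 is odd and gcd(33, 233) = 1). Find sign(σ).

Start at x=60: 60 → 116 → 100 → 38 → 89 → 141 → 226 → … (one orbit).
Decompose π into cycles: lengths [116, 116, 1] (3 cycles, including the fixed point 0).
Σ(ℓ_i−1) = 233−3 = 230; sign = (−1)^230 = +1.
Via Zolotarev, sign(π_{33}) = (33|233) = +1.

+1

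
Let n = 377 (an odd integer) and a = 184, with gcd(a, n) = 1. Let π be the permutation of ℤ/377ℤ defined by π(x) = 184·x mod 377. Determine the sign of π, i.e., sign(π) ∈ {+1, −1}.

Start at x=184: 184 → 303 → 333 → 198 → 240 → 51 → 336 → … (one orbit).
π_184 has 7 disjoint cycles with lengths [84, 84, 84, 84, 28, 12, 1] on {0,…,376}.
n − c = 377 − 7 = 370; sign = (−1)^370 = +1.

+1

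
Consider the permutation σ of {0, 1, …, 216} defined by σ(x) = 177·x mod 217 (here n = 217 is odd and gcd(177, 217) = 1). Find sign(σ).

Orbit of 177 under x↦177x: [177, 81, 15, 51, 130, 8, 114]… (length divides ord_217(177)).
Cycle type of π: 30×7 + 3×2 + 1; total 10 cycles.
Σ(ℓ_i−1) = 217−10 = 207; sign = (−1)^207 = -1.

-1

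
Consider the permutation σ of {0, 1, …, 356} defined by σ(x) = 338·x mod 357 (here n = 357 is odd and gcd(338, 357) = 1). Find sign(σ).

Trace 106: π^k(106) = [106, 128, 67, 155, 268, 263, 1] for k=0..6.
The orbit structure of x ↦ 338x mod 357: 24 orbits of sizes [24, 24, 24, 24, 24, 24, 24, 24, 24, 24, 24, 24, 8, 8, 8, 8, 8, 8, 6, 6, 3, 3, 2, 1].
Σ(ℓ_i−1) = 357−24 = 333; sign = (−1)^333 = -1.

-1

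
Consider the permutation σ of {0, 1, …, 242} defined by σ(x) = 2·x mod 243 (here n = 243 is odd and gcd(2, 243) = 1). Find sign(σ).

Start at x=106: 106 → 212 → 181 → 119 → 238 → 233 → 223 → … (one orbit).
π_2 has 6 disjoint cycles with lengths [162, 54, 18, 6, 2, 1] on {0,…,242}.
6 cycles on 243: each ℓ→(−1)^(ℓ−1), product (−1)^237 = -1.
(2|243)_J = -1 (Zolotarev's lemma cross-check).

-1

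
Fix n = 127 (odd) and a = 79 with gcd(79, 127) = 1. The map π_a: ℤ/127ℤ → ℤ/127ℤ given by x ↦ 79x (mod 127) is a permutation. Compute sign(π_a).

Orbit of 120 under x↦79x: [120, 82, 1, 79, 18, 25, 70]… (length divides ord_127(79)).
The orbit structure of x ↦ 79x mod 127: 3 orbits of sizes [63, 63, 1].
Σ(ℓ_i−1) = 127−3 = 124; sign = (−1)^124 = +1.
Check: (79/127) = +1 by Zolotarev.

+1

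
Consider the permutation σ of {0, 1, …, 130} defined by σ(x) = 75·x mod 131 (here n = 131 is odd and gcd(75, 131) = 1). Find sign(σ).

Trace 38: π^k(38) = [38, 99, 89, 125, 74, 48, 63] for k=0..6.
The orbit structure of x ↦ 75x mod 131: 3 orbits of sizes [65, 65, 1].
n − c = 131 − 3 = 128; sign = (−1)^128 = +1.

+1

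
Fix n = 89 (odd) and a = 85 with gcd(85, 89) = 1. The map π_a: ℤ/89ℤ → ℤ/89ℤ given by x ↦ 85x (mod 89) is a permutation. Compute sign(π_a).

Orbit of 2 under x↦85x: [2, 81, 32, 50, 67, 88, 4]… (length divides ord_89(85)).
5 cycles of lengths [22, 22, 22, 22, 1].
5 cycles on 89: each ℓ→(−1)^(ℓ−1), product (−1)^84 = +1.
Check: (85/89) = +1 by Zolotarev.

+1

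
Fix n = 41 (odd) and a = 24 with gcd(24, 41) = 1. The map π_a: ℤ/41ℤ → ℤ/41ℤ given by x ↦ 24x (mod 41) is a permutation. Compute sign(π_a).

-1

Start at x=23: 23 → 19 → 5 → 38 → 10 → 35 → 20 → … (one orbit).
Cycle type of π: 40 + 1; total 2 cycles.
sign(π) = (−1)^{n − #cycles} = (−1)^{41−2} = (−1)^39 = -1.
(24|41)_J = -1 (Zolotarev's lemma cross-check).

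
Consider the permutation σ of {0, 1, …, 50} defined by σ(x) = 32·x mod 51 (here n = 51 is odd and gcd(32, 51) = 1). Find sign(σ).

Start at x=32: 32 → 4 → 26 → 16 → 2 → 13 → 8 → … (one orbit).
Cycle lengths of π_32 on ℤ/51ℤ: [8, 8, 8, 8, 8, 8, 2, 1]; 8 cycles in total.
51 − 8 = 43 transpositions; sign(π) = (−1)^43 = -1.
Zolotarev: (32|51) = -1, matching the cycle-count sign.

-1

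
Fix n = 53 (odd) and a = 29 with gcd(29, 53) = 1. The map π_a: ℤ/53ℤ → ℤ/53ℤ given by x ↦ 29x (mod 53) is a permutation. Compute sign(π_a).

+1

Start at x=49: 49 → 43 → 28 → 17 → 16 → 40 → 47 → … (one orbit).
The orbit structure of x ↦ 29x mod 53: 3 orbits of sizes [26, 26, 1].
sign(π) = (−1)^{n − #cycles} = (−1)^{53−3} = (−1)^50 = +1.
Zolotarev: (29|53) = +1, matching the cycle-count sign.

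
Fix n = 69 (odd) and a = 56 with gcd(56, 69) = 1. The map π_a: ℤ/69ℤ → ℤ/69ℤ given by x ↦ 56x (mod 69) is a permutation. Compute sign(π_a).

+1

Trace 56: π^k(56) = [56, 31, 11, 64, 65, 52, 14] for k=0..6.
Cycle lengths of π_56 on ℤ/69ℤ: [22, 22, 22, 2, 1]; 5 cycles in total.
Σ(ℓ_i−1) = 69−5 = 64; sign = (−1)^64 = +1.
Zolotarev: (56|69) = +1, matching the cycle-count sign.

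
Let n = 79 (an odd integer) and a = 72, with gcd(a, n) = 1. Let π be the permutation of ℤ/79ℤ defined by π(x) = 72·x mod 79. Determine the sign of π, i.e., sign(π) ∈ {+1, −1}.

Orbit of 55 under x↦72x: [55, 10, 9, 16, 46, 73, 42]… (length divides ord_79(72)).
3 cycles of lengths [39, 39, 1].
sign(π) = (−1)^{n − #cycles} = (−1)^{79−3} = (−1)^76 = +1.
The Jacobi symbol (72|79) = +1 (Zolotarev) agrees.

+1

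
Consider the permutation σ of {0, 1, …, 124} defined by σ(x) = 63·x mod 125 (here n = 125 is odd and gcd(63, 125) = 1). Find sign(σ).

-1

Trace 47: π^k(47) = [47, 86, 43, 84, 42, 21, 73] for k=0..6.
Cycle type of π: 100 + 20 + 4 + 1; total 4 cycles.
With 4 cycles on 125 points, sign = (−1)^{125−4} = -1.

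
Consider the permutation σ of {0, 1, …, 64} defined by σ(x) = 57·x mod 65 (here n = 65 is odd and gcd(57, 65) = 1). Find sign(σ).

Trace 1: π^k(1) = [1, 57, 64, 8] for k=0..3.
Cycle lengths of π_57 on ℤ/65ℤ: [4, 4, 4, 4, 4, 4, 4, 4, 4, 4, 4, 4, 4, 4, 4, 4, 1]; 17 cycles in total.
65 − 17 = 48 transpositions; sign(π) = (−1)^48 = +1.
(57|65)_J = +1 (Zolotarev's lemma cross-check).

+1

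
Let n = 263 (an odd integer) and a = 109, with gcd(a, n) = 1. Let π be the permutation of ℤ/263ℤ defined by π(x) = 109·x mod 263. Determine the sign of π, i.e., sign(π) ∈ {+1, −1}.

Start at x=183: 183 → 222 → 2 → 218 → 92 → 34 → 24 → … (one orbit).
Cycle lengths of π_109 on ℤ/263ℤ: [131, 131, 1]; 3 cycles in total.
n − c = 263 − 3 = 260; sign = (−1)^260 = +1.
(109|263)_J = +1 (Zolotarev's lemma cross-check).

+1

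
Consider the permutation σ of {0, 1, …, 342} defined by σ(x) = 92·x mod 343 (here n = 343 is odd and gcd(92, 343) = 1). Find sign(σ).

+1

Start at x=239: 239 → 36 → 225 → 120 → 64 → 57 → 99 → … (one orbit).
The orbit structure of x ↦ 92x mod 343: 19 orbits of sizes [49, 49, 49, 49, 49, 49, 7, 7, 7, 7, 7, 7, 1, 1, 1, 1, 1, 1, 1].
19 cycles on 343: each ℓ→(−1)^(ℓ−1), product (−1)^324 = +1.
(92|343)_J = +1 (Zolotarev's lemma cross-check).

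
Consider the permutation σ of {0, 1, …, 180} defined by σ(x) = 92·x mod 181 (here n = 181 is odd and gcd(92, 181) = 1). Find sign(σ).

-1

Trace 120: π^k(120) = [120, 180, 89, 43, 155, 142, 32] for k=0..6.
Cycle type of π: 36×5 + 1; total 6 cycles.
Σ(ℓ_i−1) = 181−6 = 175; sign = (−1)^175 = -1.
The Jacobi symbol (92|181) = -1 (Zolotarev) agrees.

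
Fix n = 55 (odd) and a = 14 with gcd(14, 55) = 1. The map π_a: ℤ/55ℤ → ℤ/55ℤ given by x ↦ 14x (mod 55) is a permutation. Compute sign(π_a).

+1

Orbit of 49 under x↦14x: [49, 26, 34, 36, 9, 16, 4]… (length divides ord_55(14)).
Decompose π into cycles: lengths [10, 10, 10, 10, 5, 5, 2, 2, 1] (9 cycles, including the fixed point 0).
55 − 9 = 46 transpositions; sign(π) = (−1)^46 = +1.
Via Zolotarev, sign(π_{14}) = (14|55) = +1.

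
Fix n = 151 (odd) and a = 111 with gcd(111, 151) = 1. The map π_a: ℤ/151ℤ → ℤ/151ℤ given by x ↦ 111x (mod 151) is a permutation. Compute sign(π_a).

Orbit of 102 under x↦111x: [102, 148, 120, 32, 79, 11, 13]… (length divides ord_151(111)).
Cycle type of π: 150 + 1; total 2 cycles.
2 cycles on 151: each ℓ→(−1)^(ℓ−1), product (−1)^149 = -1.
Zolotarev: (111|151) = -1, matching the cycle-count sign.

-1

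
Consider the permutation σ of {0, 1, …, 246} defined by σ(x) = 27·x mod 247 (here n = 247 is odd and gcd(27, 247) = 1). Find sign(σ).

-1

Orbit of 170 under x↦27x: [170, 144, 183, 1, 27, 235]… (length divides ord_247(27)).
π_27 has 52 disjoint cycles with lengths [6, 6, 6, 6, 6, 6, 6, 6, 6, 6, 6, 6, 6, 6, 6, 6, 6, 6, 6, 6, 6, 6, 6, 6, 6, 6, 6, 6, 6, 6, 6, 6, 6, 6, 6, 6, 6, 6, 6, 1, 1, 1, 1, 1, 1, 1, 1, 1, 1, 1, 1, 1] on {0,…,246}.
Σ(ℓ_i−1) = 247−52 = 195; sign = (−1)^195 = -1.
Zolotarev: (27|247) = -1, matching the cycle-count sign.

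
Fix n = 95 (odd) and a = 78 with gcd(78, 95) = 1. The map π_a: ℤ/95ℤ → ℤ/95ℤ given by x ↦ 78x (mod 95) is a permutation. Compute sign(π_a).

+1

Start at x=4: 4 → 27 → 16 → 13 → 64 → 52 → 66 → … (one orbit).
Cycle lengths of π_78 on ℤ/95ℤ: [36, 36, 18, 4, 1]; 5 cycles in total.
sign(π) = (−1)^{n − #cycles} = (−1)^{95−5} = (−1)^90 = +1.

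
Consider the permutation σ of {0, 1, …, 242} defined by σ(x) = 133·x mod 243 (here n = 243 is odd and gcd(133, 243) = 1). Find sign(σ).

+1

Start at x=235: 235 → 151 → 157 → 226 → 169 → 121 → 55 → … (one orbit).
Cycle lengths of π_133 on ℤ/243ℤ: [81, 81, 27, 27, 9, 9, 3, 3, 1, 1, 1]; 11 cycles in total.
sign(π) = (−1)^{n − #cycles} = (−1)^{243−11} = (−1)^232 = +1.
Check: (133/243) = +1 by Zolotarev.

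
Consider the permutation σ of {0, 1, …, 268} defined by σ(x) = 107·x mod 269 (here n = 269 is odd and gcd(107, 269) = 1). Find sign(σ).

Start at x=129: 129 → 84 → 111 → 41 → 83 → 4 → 159 → … (one orbit).
The orbit structure of x ↦ 107x mod 269: 2 orbits of sizes [268, 1].
sign(π) = (−1)^{n − #cycles} = (−1)^{269−2} = (−1)^267 = -1.

-1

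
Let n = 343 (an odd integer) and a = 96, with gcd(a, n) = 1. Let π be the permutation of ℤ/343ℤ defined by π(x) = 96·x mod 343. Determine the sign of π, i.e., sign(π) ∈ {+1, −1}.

Start at x=69: 69 → 107 → 325 → 330 → 124 → 242 → 251 → … (one orbit).
Decompose π into cycles: lengths [294, 42, 6, 1] (4 cycles, including the fixed point 0).
Σ(ℓ_i−1) = 343−4 = 339; sign = (−1)^339 = -1.
Via Zolotarev, sign(π_{96}) = (96|343) = -1.

-1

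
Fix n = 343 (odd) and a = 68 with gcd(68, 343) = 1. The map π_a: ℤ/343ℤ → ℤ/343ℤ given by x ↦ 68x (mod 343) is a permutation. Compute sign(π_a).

Trace 166: π^k(166) = [166, 312, 293, 30, 325, 148, 117] for k=0..6.
Cycle type of π: 42×7 + 6×8 + 1; total 16 cycles.
16 cycles on 343: each ℓ→(−1)^(ℓ−1), product (−1)^327 = -1.

-1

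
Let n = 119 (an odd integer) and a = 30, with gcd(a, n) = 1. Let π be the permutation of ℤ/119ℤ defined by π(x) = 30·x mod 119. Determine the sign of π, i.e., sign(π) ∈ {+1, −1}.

+1

Trace 72: π^k(72) = [72, 18, 64, 16, 4, 1, 30] for k=0..6.
Decompose π into cycles: lengths [12, 12, 12, 12, 12, 12, 12, 12, 4, 4, 4, 4, 3, 3, 1] (15 cycles, including the fixed point 0).
15 cycles on 119: each ℓ→(−1)^(ℓ−1), product (−1)^104 = +1.
Check: (30/119) = +1 by Zolotarev.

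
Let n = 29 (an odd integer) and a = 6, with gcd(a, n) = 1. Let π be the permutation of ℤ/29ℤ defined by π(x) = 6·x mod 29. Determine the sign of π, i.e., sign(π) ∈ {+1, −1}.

Trace 6: π^k(6) = [6, 7, 13, 20, 4, 24, 28] for k=0..6.
π_6 has 3 disjoint cycles with lengths [14, 14, 1] on {0,…,28}.
n − c = 29 − 3 = 26; sign = (−1)^26 = +1.
Via Zolotarev, sign(π_{6}) = (6|29) = +1.

+1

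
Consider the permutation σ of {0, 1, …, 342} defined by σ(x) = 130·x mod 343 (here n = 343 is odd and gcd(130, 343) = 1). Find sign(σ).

Start at x=295: 295 → 277 → 338 → 36 → 221 → 261 → 316 → … (one orbit).
Cycle type of π: 147×2 + 21×2 + 3×2 + 1; total 7 cycles.
7 cycles on 343: each ℓ→(−1)^(ℓ−1), product (−1)^336 = +1.

+1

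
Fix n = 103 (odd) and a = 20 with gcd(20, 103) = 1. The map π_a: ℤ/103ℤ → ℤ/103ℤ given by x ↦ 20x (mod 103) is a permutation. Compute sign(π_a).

Orbit of 3 under x↦20x: [3, 60, 67, 1, 20, 91, 69]… (length divides ord_103(20)).
2 cycles of lengths [102, 1].
n − c = 103 − 2 = 101; sign = (−1)^101 = -1.
Via Zolotarev, sign(π_{20}) = (20|103) = -1.

-1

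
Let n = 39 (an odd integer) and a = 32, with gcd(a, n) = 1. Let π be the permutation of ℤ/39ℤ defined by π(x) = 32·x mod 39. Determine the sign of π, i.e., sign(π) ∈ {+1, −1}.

+1

Orbit of 25 under x↦32x: [25, 20, 16, 5, 4, 11, 1]… (length divides ord_39(32)).
Cycle type of π: 12×3 + 2 + 1; total 5 cycles.
Σ(ℓ_i−1) = 39−5 = 34; sign = (−1)^34 = +1.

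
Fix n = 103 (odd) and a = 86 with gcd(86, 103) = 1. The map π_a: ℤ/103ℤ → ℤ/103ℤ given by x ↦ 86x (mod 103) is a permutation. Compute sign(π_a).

Trace 64: π^k(64) = [64, 45, 59, 27, 56, 78, 13] for k=0..6.
The orbit structure of x ↦ 86x mod 103: 2 orbits of sizes [102, 1].
With 2 cycles on 103 points, sign = (−1)^{103−2} = -1.
Zolotarev: (86|103) = -1, matching the cycle-count sign.

-1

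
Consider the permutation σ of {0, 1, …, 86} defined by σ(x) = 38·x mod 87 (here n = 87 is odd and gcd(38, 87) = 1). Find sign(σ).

Trace 82: π^k(82) = [82, 71, 1, 38, 52, 62, 7] for k=0..6.
The orbit structure of x ↦ 38x mod 87: 8 orbits of sizes [14, 14, 14, 14, 14, 14, 2, 1].
n − c = 87 − 8 = 79; sign = (−1)^79 = -1.
The Jacobi symbol (38|87) = -1 (Zolotarev) agrees.

-1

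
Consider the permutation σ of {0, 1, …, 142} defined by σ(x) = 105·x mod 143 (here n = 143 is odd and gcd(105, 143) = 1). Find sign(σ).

-1

Start at x=53: 53 → 131 → 27 → 118 → 92 → 79 → 1 → … (one orbit).
π_105 has 26 disjoint cycles with lengths [10, 10, 10, 10, 10, 10, 10, 10, 10, 10, 10, 10, 10, 1, 1, 1, 1, 1, 1, 1, 1, 1, 1, 1, 1, 1] on {0,…,142}.
Σ(ℓ_i−1) = 143−26 = 117; sign = (−1)^117 = -1.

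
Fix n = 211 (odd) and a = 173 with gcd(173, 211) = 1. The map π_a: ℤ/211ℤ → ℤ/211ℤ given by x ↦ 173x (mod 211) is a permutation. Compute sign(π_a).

+1

Orbit of 34 under x↦173x: [34, 185, 144, 14, 101, 171, 43]… (length divides ord_211(173)).
The orbit structure of x ↦ 173x mod 211: 11 orbits of sizes [21, 21, 21, 21, 21, 21, 21, 21, 21, 21, 1].
sign(π) = (−1)^{n − #cycles} = (−1)^{211−11} = (−1)^200 = +1.
(173|211)_J = +1 (Zolotarev's lemma cross-check).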